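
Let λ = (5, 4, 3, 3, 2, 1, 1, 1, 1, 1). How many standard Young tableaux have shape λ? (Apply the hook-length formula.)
# SYT of shape (5, 4, 3, 3, 2, 1, 1, 1, 1, 1) = 1066965900

Hook-length formula: f^λ = n! / Π hook(c), product over all cells c of the Young diagram. For λ = (5, 4, 3, 3, 2, 1, 1, 1, 1, 1), n = 22 boxes. Hook lengths by row (left-to-right, top-to-bottom): [14, 8, 6, 3, 1]; [12, 6, 4, 1]; [10, 4, 2]; [9, 3, 1]; [7, 1]; [5]; [4]; [3]; [2]; [1]. Product of hooks = 1053455155200. So f^λ = 22! / 1053455155200 = 1124000727777607680000 / 1053455155200 = 1066965900.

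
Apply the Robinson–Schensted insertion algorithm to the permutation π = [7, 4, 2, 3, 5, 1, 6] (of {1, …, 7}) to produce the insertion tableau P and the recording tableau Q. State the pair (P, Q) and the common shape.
P = [1, 3, 5, 6] / [2] / [4] / [7];  Q = [1, 4, 5, 7] / [2] / [3] / [6];  common shape = (4, 1, 1, 1)

Row-insert the values π_1, π_2, … into P one at a time, bumping the leftmost entry strictly greater than the inserted value down to the next row. The recording tableau Q records, in position (i, j), the step at which that cell was added to P.
  Insert 7 (step 1): P = [7];  Q = [1]
  Insert 4 (step 2): P = [4] / [7];  Q = [1] / [2]
  Insert 2 (step 3): P = [2] / [4] / [7];  Q = [1] / [2] / [3]
  Insert 3 (step 4): P = [2, 3] / [4] / [7];  Q = [1, 4] / [2] / [3]
  Insert 5 (step 5): P = [2, 3, 5] / [4] / [7];  Q = [1, 4, 5] / [2] / [3]
  Insert 1 (step 6): P = [1, 3, 5] / [2] / [4] / [7];  Q = [1, 4, 5] / [2] / [3] / [6]
  Insert 6 (step 7): P = [1, 3, 5, 6] / [2] / [4] / [7];  Q = [1, 4, 5, 7] / [2] / [3] / [6]
Final shape: (4, 1, 1, 1).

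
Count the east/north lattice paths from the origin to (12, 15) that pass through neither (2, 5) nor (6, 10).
Number of paths = 11026740

Inclusion–exclusion. Total paths: C(27, 12) = 17383860. Through P₁: C(7, 2)·C(20, 10) = 3879876. Through P₂: C(16, 6)·C(11, 6) = 3699696. Since P₁ is strictly southwest of P₂, a monotone path through both must visit P₁ then P₂; paths through both = C(7, 2)·C(9, 4)·C(11, 6) = 1222452. Avoid both = 17383860 − 3879876 − 3699696 + 1222452 = 11026740.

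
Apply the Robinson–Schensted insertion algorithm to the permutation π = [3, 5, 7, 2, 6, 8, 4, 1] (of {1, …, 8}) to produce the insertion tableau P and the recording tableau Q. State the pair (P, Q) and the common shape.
P = [1, 4, 6, 8] / [2, 5] / [3] / [7];  Q = [1, 2, 3, 6] / [4, 5] / [7] / [8];  common shape = (4, 2, 1, 1)

Row-insert the values π_1, π_2, … into P one at a time, bumping the leftmost entry strictly greater than the inserted value down to the next row. The recording tableau Q records, in position (i, j), the step at which that cell was added to P.
  Insert 3 (step 1): P = [3];  Q = [1]
  Insert 5 (step 2): P = [3, 5];  Q = [1, 2]
  Insert 7 (step 3): P = [3, 5, 7];  Q = [1, 2, 3]
  Insert 2 (step 4): P = [2, 5, 7] / [3];  Q = [1, 2, 3] / [4]
  Insert 6 (step 5): P = [2, 5, 6] / [3, 7];  Q = [1, 2, 3] / [4, 5]
  Insert 8 (step 6): P = [2, 5, 6, 8] / [3, 7];  Q = [1, 2, 3, 6] / [4, 5]
  Insert 4 (step 7): P = [2, 4, 6, 8] / [3, 5] / [7];  Q = [1, 2, 3, 6] / [4, 5] / [7]
  Insert 1 (step 8): P = [1, 4, 6, 8] / [2, 5] / [3] / [7];  Q = [1, 2, 3, 6] / [4, 5] / [7] / [8]
Final shape: (4, 2, 1, 1).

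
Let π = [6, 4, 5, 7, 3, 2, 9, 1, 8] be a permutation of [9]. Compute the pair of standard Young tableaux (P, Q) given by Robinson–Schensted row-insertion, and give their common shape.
P = [1, 5, 7, 8] / [2, 9] / [3] / [4] / [6];  Q = [1, 3, 4, 7] / [2, 9] / [5] / [6] / [8];  common shape = (4, 2, 1, 1, 1)

Row-insert the values π_1, π_2, … into P one at a time, bumping the leftmost entry strictly greater than the inserted value down to the next row. The recording tableau Q records, in position (i, j), the step at which that cell was added to P.
  Insert 6 (step 1): P = [6];  Q = [1]
  Insert 4 (step 2): P = [4] / [6];  Q = [1] / [2]
  Insert 5 (step 3): P = [4, 5] / [6];  Q = [1, 3] / [2]
  Insert 7 (step 4): P = [4, 5, 7] / [6];  Q = [1, 3, 4] / [2]
  Insert 3 (step 5): P = [3, 5, 7] / [4] / [6];  Q = [1, 3, 4] / [2] / [5]
  Insert 2 (step 6): P = [2, 5, 7] / [3] / [4] / [6];  Q = [1, 3, 4] / [2] / [5] / [6]
  Insert 9 (step 7): P = [2, 5, 7, 9] / [3] / [4] / [6];  Q = [1, 3, 4, 7] / [2] / [5] / [6]
  Insert 1 (step 8): P = [1, 5, 7, 9] / [2] / [3] / [4] / [6];  Q = [1, 3, 4, 7] / [2] / [5] / [6] / [8]
  Insert 8 (step 9): P = [1, 5, 7, 8] / [2, 9] / [3] / [4] / [6];  Q = [1, 3, 4, 7] / [2, 9] / [5] / [6] / [8]
Final shape: (4, 2, 1, 1, 1).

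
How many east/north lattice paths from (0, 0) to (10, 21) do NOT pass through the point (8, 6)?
Number of paths = 43943757

Total paths from (0, 0) to (10, 21): C(31, 10) = 44352165. Paths through (8, 6): (paths (0, 0) → (8, 6)) × (paths (8, 6) → (10, 21)) = C(14, 8) · C(17, 2) = 3003 · 136 = 408408. Avoidance count = 44352165 − 408408 = 43943757.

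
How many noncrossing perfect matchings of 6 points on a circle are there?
C_3 = 5

These noncrossing handshakes are counted by the Catalan number C_n = (1/(n + 1)) · C(2n, n). For n = 3: C_3 = (1/4) · C(6, 3) = 20/4 = 5.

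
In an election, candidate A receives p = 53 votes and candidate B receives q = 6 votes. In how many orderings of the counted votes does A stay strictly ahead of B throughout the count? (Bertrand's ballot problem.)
Strict-lead orderings = 35893242

Total orderings of the 59 votes with 53 for A: C(59, 53) = 45057474. By the Bertrand ballot formula (Cycle Lemma / reflection principle), the number of orderings in which A is strictly ahead of B throughout is (p − q)/(p + q) · C(p + q, p) = (53 − 6)/(53 + 6) · 45057474 = 35893242.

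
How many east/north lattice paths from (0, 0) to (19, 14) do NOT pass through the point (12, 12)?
Number of paths = 721459584

Total paths from (0, 0) to (19, 14): C(33, 19) = 818809200. Paths through (12, 12): (paths (0, 0) → (12, 12)) × (paths (12, 12) → (19, 14)) = C(24, 12) · C(9, 7) = 2704156 · 36 = 97349616. Avoidance count = 818809200 − 97349616 = 721459584.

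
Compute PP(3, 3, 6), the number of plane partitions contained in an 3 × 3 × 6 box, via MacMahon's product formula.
PP(3, 3, 6) = 41580

Evaluate the triple product over i = 1..3, j = 1..3, k = 1..6. The factors are (2/1) · (3/2) · (4/3) · (5/4) · (6/5) · (7/6) · (3/2) · (4/3) · … (54 factors total). The numerators and denominators telescope so the product is an integer; carrying out the multiplication exactly gives PP(3, 3, 6) = 41580.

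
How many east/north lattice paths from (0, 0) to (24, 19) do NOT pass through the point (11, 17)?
Number of paths = 798217642950

Total paths from (0, 0) to (24, 19): C(43, 24) = 800472431850. Paths through (11, 17): (paths (0, 0) → (11, 17)) × (paths (11, 17) → (24, 19)) = C(28, 11) · C(15, 13) = 21474180 · 105 = 2254788900. Avoidance count = 800472431850 − 2254788900 = 798217642950.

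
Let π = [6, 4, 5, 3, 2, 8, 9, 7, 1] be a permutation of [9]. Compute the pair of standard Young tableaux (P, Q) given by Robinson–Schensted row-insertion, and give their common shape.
P = [1, 5, 7, 9] / [2, 8] / [3] / [4] / [6];  Q = [1, 3, 6, 7] / [2, 8] / [4] / [5] / [9];  common shape = (4, 2, 1, 1, 1)

Row-insert the values π_1, π_2, … into P one at a time, bumping the leftmost entry strictly greater than the inserted value down to the next row. The recording tableau Q records, in position (i, j), the step at which that cell was added to P.
  Insert 6 (step 1): P = [6];  Q = [1]
  Insert 4 (step 2): P = [4] / [6];  Q = [1] / [2]
  Insert 5 (step 3): P = [4, 5] / [6];  Q = [1, 3] / [2]
  Insert 3 (step 4): P = [3, 5] / [4] / [6];  Q = [1, 3] / [2] / [4]
  Insert 2 (step 5): P = [2, 5] / [3] / [4] / [6];  Q = [1, 3] / [2] / [4] / [5]
  Insert 8 (step 6): P = [2, 5, 8] / [3] / [4] / [6];  Q = [1, 3, 6] / [2] / [4] / [5]
  Insert 9 (step 7): P = [2, 5, 8, 9] / [3] / [4] / [6];  Q = [1, 3, 6, 7] / [2] / [4] / [5]
  Insert 7 (step 8): P = [2, 5, 7, 9] / [3, 8] / [4] / [6];  Q = [1, 3, 6, 7] / [2, 8] / [4] / [5]
  Insert 1 (step 9): P = [1, 5, 7, 9] / [2, 8] / [3] / [4] / [6];  Q = [1, 3, 6, 7] / [2, 8] / [4] / [5] / [9]
Final shape: (4, 2, 1, 1, 1).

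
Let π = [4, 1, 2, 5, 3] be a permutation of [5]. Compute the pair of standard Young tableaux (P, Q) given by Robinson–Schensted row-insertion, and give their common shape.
P = [1, 2, 3] / [4, 5];  Q = [1, 3, 4] / [2, 5];  common shape = (3, 2)

Row-insert the values π_1, π_2, … into P one at a time, bumping the leftmost entry strictly greater than the inserted value down to the next row. The recording tableau Q records, in position (i, j), the step at which that cell was added to P.
  Insert 4 (step 1): P = [4];  Q = [1]
  Insert 1 (step 2): P = [1] / [4];  Q = [1] / [2]
  Insert 2 (step 3): P = [1, 2] / [4];  Q = [1, 3] / [2]
  Insert 5 (step 4): P = [1, 2, 5] / [4];  Q = [1, 3, 4] / [2]
  Insert 3 (step 5): P = [1, 2, 3] / [4, 5];  Q = [1, 3, 4] / [2, 5]
Final shape: (3, 2).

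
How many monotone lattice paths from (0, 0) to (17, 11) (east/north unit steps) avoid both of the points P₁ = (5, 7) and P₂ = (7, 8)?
Number of paths = 18871866

Inclusion–exclusion. Total paths: C(28, 17) = 21474180. Through P₁: C(12, 5)·C(16, 12) = 1441440. Through P₂: C(15, 7)·C(13, 10) = 1840410. Since P₁ is strictly southwest of P₂, a monotone path through both must visit P₁ then P₂; paths through both = C(12, 5)·C(3, 2)·C(13, 10) = 679536. Avoid both = 21474180 − 1441440 − 1840410 + 679536 = 18871866.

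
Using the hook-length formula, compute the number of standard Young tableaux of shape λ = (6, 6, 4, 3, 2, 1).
# SYT of shape (6, 6, 4, 3, 2, 1) = 2979744768

Hook-length formula: f^λ = n! / Π hook(c), product over all cells c of the Young diagram. For λ = (6, 6, 4, 3, 2, 1), n = 22 boxes. Hook lengths by row (left-to-right, top-to-bottom): [11, 9, 7, 5, 3, 2]; [10, 8, 6, 4, 2, 1]; [7, 5, 3, 1]; [5, 3, 1]; [3, 1]; [1]. Product of hooks = 377213760000. So f^λ = 22! / 377213760000 = 1124000727777607680000 / 377213760000 = 2979744768.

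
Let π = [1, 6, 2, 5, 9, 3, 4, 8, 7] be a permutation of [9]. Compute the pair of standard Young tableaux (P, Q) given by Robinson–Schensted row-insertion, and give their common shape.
P = [1, 2, 3, 4, 7] / [5, 8] / [6, 9];  Q = [1, 2, 4, 5, 8] / [3, 7] / [6, 9];  common shape = (5, 2, 2)

Row-insert the values π_1, π_2, … into P one at a time, bumping the leftmost entry strictly greater than the inserted value down to the next row. The recording tableau Q records, in position (i, j), the step at which that cell was added to P.
  Insert 1 (step 1): P = [1];  Q = [1]
  Insert 6 (step 2): P = [1, 6];  Q = [1, 2]
  Insert 2 (step 3): P = [1, 2] / [6];  Q = [1, 2] / [3]
  Insert 5 (step 4): P = [1, 2, 5] / [6];  Q = [1, 2, 4] / [3]
  Insert 9 (step 5): P = [1, 2, 5, 9] / [6];  Q = [1, 2, 4, 5] / [3]
  Insert 3 (step 6): P = [1, 2, 3, 9] / [5] / [6];  Q = [1, 2, 4, 5] / [3] / [6]
  Insert 4 (step 7): P = [1, 2, 3, 4] / [5, 9] / [6];  Q = [1, 2, 4, 5] / [3, 7] / [6]
  Insert 8 (step 8): P = [1, 2, 3, 4, 8] / [5, 9] / [6];  Q = [1, 2, 4, 5, 8] / [3, 7] / [6]
  Insert 7 (step 9): P = [1, 2, 3, 4, 7] / [5, 8] / [6, 9];  Q = [1, 2, 4, 5, 8] / [3, 7] / [6, 9]
Final shape: (5, 2, 2).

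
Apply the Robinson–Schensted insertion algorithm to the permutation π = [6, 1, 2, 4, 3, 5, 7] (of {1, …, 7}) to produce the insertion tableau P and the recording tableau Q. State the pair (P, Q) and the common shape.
P = [1, 2, 3, 5, 7] / [4] / [6];  Q = [1, 3, 4, 6, 7] / [2] / [5];  common shape = (5, 1, 1)

Row-insert the values π_1, π_2, … into P one at a time, bumping the leftmost entry strictly greater than the inserted value down to the next row. The recording tableau Q records, in position (i, j), the step at which that cell was added to P.
  Insert 6 (step 1): P = [6];  Q = [1]
  Insert 1 (step 2): P = [1] / [6];  Q = [1] / [2]
  Insert 2 (step 3): P = [1, 2] / [6];  Q = [1, 3] / [2]
  Insert 4 (step 4): P = [1, 2, 4] / [6];  Q = [1, 3, 4] / [2]
  Insert 3 (step 5): P = [1, 2, 3] / [4] / [6];  Q = [1, 3, 4] / [2] / [5]
  Insert 5 (step 6): P = [1, 2, 3, 5] / [4] / [6];  Q = [1, 3, 4, 6] / [2] / [5]
  Insert 7 (step 7): P = [1, 2, 3, 5, 7] / [4] / [6];  Q = [1, 3, 4, 6, 7] / [2] / [5]
Final shape: (5, 1, 1).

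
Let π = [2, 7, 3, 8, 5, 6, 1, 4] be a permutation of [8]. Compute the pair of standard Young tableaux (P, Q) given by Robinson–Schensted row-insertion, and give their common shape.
P = [1, 3, 4, 6] / [2, 5] / [7, 8];  Q = [1, 2, 4, 6] / [3, 5] / [7, 8];  common shape = (4, 2, 2)

Row-insert the values π_1, π_2, … into P one at a time, bumping the leftmost entry strictly greater than the inserted value down to the next row. The recording tableau Q records, in position (i, j), the step at which that cell was added to P.
  Insert 2 (step 1): P = [2];  Q = [1]
  Insert 7 (step 2): P = [2, 7];  Q = [1, 2]
  Insert 3 (step 3): P = [2, 3] / [7];  Q = [1, 2] / [3]
  Insert 8 (step 4): P = [2, 3, 8] / [7];  Q = [1, 2, 4] / [3]
  Insert 5 (step 5): P = [2, 3, 5] / [7, 8];  Q = [1, 2, 4] / [3, 5]
  Insert 6 (step 6): P = [2, 3, 5, 6] / [7, 8];  Q = [1, 2, 4, 6] / [3, 5]
  Insert 1 (step 7): P = [1, 3, 5, 6] / [2, 8] / [7];  Q = [1, 2, 4, 6] / [3, 5] / [7]
  Insert 4 (step 8): P = [1, 3, 4, 6] / [2, 5] / [7, 8];  Q = [1, 2, 4, 6] / [3, 5] / [7, 8]
Final shape: (4, 2, 2).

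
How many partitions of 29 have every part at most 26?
p(29, parts ≤ 26) = 4561

Use the recurrence p(n, m) = p(n, m−1) + p(n−m, m): either the largest part is < m (count p(n, m−1)) or the largest part is exactly m (remove one copy of m, count p(n−m, m)). With p(0, ·) = 1 this gives p(29, parts ≤ 26) = 4561. (By conjugating Young diagrams, this also counts partitions of 29 into at most 26 parts.)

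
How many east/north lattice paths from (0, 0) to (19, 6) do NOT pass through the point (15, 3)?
Number of paths = 148540

Total paths from (0, 0) to (19, 6): C(25, 19) = 177100. Paths through (15, 3): (paths (0, 0) → (15, 3)) × (paths (15, 3) → (19, 6)) = C(18, 15) · C(7, 4) = 816 · 35 = 28560. Avoidance count = 177100 − 28560 = 148540.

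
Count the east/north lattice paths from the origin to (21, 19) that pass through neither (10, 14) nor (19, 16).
Number of paths = 83195043492

Inclusion–exclusion. Total paths: C(40, 21) = 131282408400. Through P₁: C(24, 10)·C(16, 11) = 8566766208. Through P₂: C(35, 19)·C(5, 2) = 40599289500. Since P₁ is strictly southwest of P₂, a monotone path through both must visit P₁ then P₂; paths through both = C(24, 10)·C(11, 9)·C(5, 2) = 1078690800. Avoid both = 131282408400 − 8566766208 − 40599289500 + 1078690800 = 83195043492.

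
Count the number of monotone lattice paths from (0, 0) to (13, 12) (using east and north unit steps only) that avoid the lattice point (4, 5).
Number of paths = 3758860

Total paths from (0, 0) to (13, 12): C(25, 13) = 5200300. Paths through (4, 5): (paths (0, 0) → (4, 5)) × (paths (4, 5) → (13, 12)) = C(9, 4) · C(16, 9) = 126 · 11440 = 1441440. Avoidance count = 5200300 − 1441440 = 3758860.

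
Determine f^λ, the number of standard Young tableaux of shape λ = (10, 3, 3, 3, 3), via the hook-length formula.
# SYT of shape (10, 3, 3, 3, 3) = 98489160

Hook-length formula: f^λ = n! / Π hook(c), product over all cells c of the Young diagram. For λ = (10, 3, 3, 3, 3), n = 22 boxes. Hook lengths by row (left-to-right, top-to-bottom): [14, 13, 12, 7, 6, 5, 4, 3, 2, 1]; [6, 5, 4]; [5, 4, 3]; [4, 3, 2]; [3, 2, 1]. Product of hooks = 11412430848000. So f^λ = 22! / 11412430848000 = 1124000727777607680000 / 11412430848000 = 98489160.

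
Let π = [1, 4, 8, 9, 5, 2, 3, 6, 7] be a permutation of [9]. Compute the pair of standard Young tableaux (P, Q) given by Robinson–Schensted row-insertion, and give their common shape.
P = [1, 2, 3, 6, 7] / [4, 5, 9] / [8];  Q = [1, 2, 3, 4, 9] / [5, 7, 8] / [6];  common shape = (5, 3, 1)

Row-insert the values π_1, π_2, … into P one at a time, bumping the leftmost entry strictly greater than the inserted value down to the next row. The recording tableau Q records, in position (i, j), the step at which that cell was added to P.
  Insert 1 (step 1): P = [1];  Q = [1]
  Insert 4 (step 2): P = [1, 4];  Q = [1, 2]
  Insert 8 (step 3): P = [1, 4, 8];  Q = [1, 2, 3]
  Insert 9 (step 4): P = [1, 4, 8, 9];  Q = [1, 2, 3, 4]
  Insert 5 (step 5): P = [1, 4, 5, 9] / [8];  Q = [1, 2, 3, 4] / [5]
  Insert 2 (step 6): P = [1, 2, 5, 9] / [4] / [8];  Q = [1, 2, 3, 4] / [5] / [6]
  Insert 3 (step 7): P = [1, 2, 3, 9] / [4, 5] / [8];  Q = [1, 2, 3, 4] / [5, 7] / [6]
  Insert 6 (step 8): P = [1, 2, 3, 6] / [4, 5, 9] / [8];  Q = [1, 2, 3, 4] / [5, 7, 8] / [6]
  Insert 7 (step 9): P = [1, 2, 3, 6, 7] / [4, 5, 9] / [8];  Q = [1, 2, 3, 4, 9] / [5, 7, 8] / [6]
Final shape: (5, 3, 1).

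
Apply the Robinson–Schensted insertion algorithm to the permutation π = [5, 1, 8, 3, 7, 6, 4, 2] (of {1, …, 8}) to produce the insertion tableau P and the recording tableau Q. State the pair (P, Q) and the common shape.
P = [1, 2, 4] / [3, 6] / [5] / [7] / [8];  Q = [1, 3, 5] / [2, 4] / [6] / [7] / [8];  common shape = (3, 2, 1, 1, 1)

Row-insert the values π_1, π_2, … into P one at a time, bumping the leftmost entry strictly greater than the inserted value down to the next row. The recording tableau Q records, in position (i, j), the step at which that cell was added to P.
  Insert 5 (step 1): P = [5];  Q = [1]
  Insert 1 (step 2): P = [1] / [5];  Q = [1] / [2]
  Insert 8 (step 3): P = [1, 8] / [5];  Q = [1, 3] / [2]
  Insert 3 (step 4): P = [1, 3] / [5, 8];  Q = [1, 3] / [2, 4]
  Insert 7 (step 5): P = [1, 3, 7] / [5, 8];  Q = [1, 3, 5] / [2, 4]
  Insert 6 (step 6): P = [1, 3, 6] / [5, 7] / [8];  Q = [1, 3, 5] / [2, 4] / [6]
  Insert 4 (step 7): P = [1, 3, 4] / [5, 6] / [7] / [8];  Q = [1, 3, 5] / [2, 4] / [6] / [7]
  Insert 2 (step 8): P = [1, 2, 4] / [3, 6] / [5] / [7] / [8];  Q = [1, 3, 5] / [2, 4] / [6] / [7] / [8]
Final shape: (3, 2, 1, 1, 1).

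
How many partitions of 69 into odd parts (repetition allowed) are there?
p_odd(69) = 27130

Enumerate partitions using only odd parts via the recurrence o(n, m) = o(n, m−2) + o(n−m, m) over odd m, starting from the largest odd part ≤ n. This gives p_odd(69) = 27130. (Euler's theorem: equals the count of distinct-part partitions.)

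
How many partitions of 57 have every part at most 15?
p(57, parts ≤ 15) = 372311

Use the recurrence p(n, m) = p(n, m−1) + p(n−m, m): either the largest part is < m (count p(n, m−1)) or the largest part is exactly m (remove one copy of m, count p(n−m, m)). With p(0, ·) = 1 this gives p(57, parts ≤ 15) = 372311. (By conjugating Young diagrams, this also counts partitions of 57 into at most 15 parts.)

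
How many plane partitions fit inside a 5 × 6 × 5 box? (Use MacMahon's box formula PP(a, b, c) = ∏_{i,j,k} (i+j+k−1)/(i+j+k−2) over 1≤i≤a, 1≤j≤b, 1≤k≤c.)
PP(5, 6, 5) = 3184461423

Evaluate the triple product over i = 1..5, j = 1..6, k = 1..5. The factors are (2/1) · (3/2) · (4/3) · (5/4) · (6/5) · (3/2) · (4/3) · (5/4) · … (150 factors total). The numerators and denominators telescope so the product is an integer; carrying out the multiplication exactly gives PP(5, 6, 5) = 3184461423.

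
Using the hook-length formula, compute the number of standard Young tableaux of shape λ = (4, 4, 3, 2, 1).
# SYT of shape (4, 4, 3, 2, 1) = 48048

Hook-length formula: f^λ = n! / Π hook(c), product over all cells c of the Young diagram. For λ = (4, 4, 3, 2, 1), n = 14 boxes. Hook lengths by row (left-to-right, top-to-bottom): [8, 6, 4, 2]; [7, 5, 3, 1]; [5, 3, 1]; [3, 1]; [1]. Product of hooks = 1814400. So f^λ = 14! / 1814400 = 87178291200 / 1814400 = 48048.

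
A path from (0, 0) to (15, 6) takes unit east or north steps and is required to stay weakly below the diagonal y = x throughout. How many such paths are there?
Number of paths = 33915

By the reflection principle (André's argument), the number of monotone paths to (15, 6) with n ≤ m that never go above y = x is C(21, 15) − C(21, 16) = 54264 − 20349 = 33915.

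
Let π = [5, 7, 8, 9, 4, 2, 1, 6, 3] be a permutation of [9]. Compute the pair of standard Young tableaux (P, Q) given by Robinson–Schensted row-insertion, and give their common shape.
P = [1, 3, 8, 9] / [2, 6] / [4, 7] / [5];  Q = [1, 2, 3, 4] / [5, 8] / [6, 9] / [7];  common shape = (4, 2, 2, 1)

Row-insert the values π_1, π_2, … into P one at a time, bumping the leftmost entry strictly greater than the inserted value down to the next row. The recording tableau Q records, in position (i, j), the step at which that cell was added to P.
  Insert 5 (step 1): P = [5];  Q = [1]
  Insert 7 (step 2): P = [5, 7];  Q = [1, 2]
  Insert 8 (step 3): P = [5, 7, 8];  Q = [1, 2, 3]
  Insert 9 (step 4): P = [5, 7, 8, 9];  Q = [1, 2, 3, 4]
  Insert 4 (step 5): P = [4, 7, 8, 9] / [5];  Q = [1, 2, 3, 4] / [5]
  Insert 2 (step 6): P = [2, 7, 8, 9] / [4] / [5];  Q = [1, 2, 3, 4] / [5] / [6]
  Insert 1 (step 7): P = [1, 7, 8, 9] / [2] / [4] / [5];  Q = [1, 2, 3, 4] / [5] / [6] / [7]
  Insert 6 (step 8): P = [1, 6, 8, 9] / [2, 7] / [4] / [5];  Q = [1, 2, 3, 4] / [5, 8] / [6] / [7]
  Insert 3 (step 9): P = [1, 3, 8, 9] / [2, 6] / [4, 7] / [5];  Q = [1, 2, 3, 4] / [5, 8] / [6, 9] / [7]
Final shape: (4, 2, 2, 1).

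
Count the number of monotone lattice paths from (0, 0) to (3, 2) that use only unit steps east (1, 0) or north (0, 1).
Number of paths = 10

A monotone lattice path from (0, 0) to (3, 2) consists of 3 east steps and 2 north steps in some order, so it is determined by which 3 of the 5 steps are east. The count is C(5, 3) = 10.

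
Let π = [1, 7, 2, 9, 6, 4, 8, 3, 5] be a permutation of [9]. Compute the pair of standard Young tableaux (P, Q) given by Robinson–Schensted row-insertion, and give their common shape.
P = [1, 2, 3, 5] / [4, 8] / [6, 9] / [7];  Q = [1, 2, 4, 7] / [3, 5] / [6, 9] / [8];  common shape = (4, 2, 2, 1)

Row-insert the values π_1, π_2, … into P one at a time, bumping the leftmost entry strictly greater than the inserted value down to the next row. The recording tableau Q records, in position (i, j), the step at which that cell was added to P.
  Insert 1 (step 1): P = [1];  Q = [1]
  Insert 7 (step 2): P = [1, 7];  Q = [1, 2]
  Insert 2 (step 3): P = [1, 2] / [7];  Q = [1, 2] / [3]
  Insert 9 (step 4): P = [1, 2, 9] / [7];  Q = [1, 2, 4] / [3]
  Insert 6 (step 5): P = [1, 2, 6] / [7, 9];  Q = [1, 2, 4] / [3, 5]
  Insert 4 (step 6): P = [1, 2, 4] / [6, 9] / [7];  Q = [1, 2, 4] / [3, 5] / [6]
  Insert 8 (step 7): P = [1, 2, 4, 8] / [6, 9] / [7];  Q = [1, 2, 4, 7] / [3, 5] / [6]
  Insert 3 (step 8): P = [1, 2, 3, 8] / [4, 9] / [6] / [7];  Q = [1, 2, 4, 7] / [3, 5] / [6] / [8]
  Insert 5 (step 9): P = [1, 2, 3, 5] / [4, 8] / [6, 9] / [7];  Q = [1, 2, 4, 7] / [3, 5] / [6, 9] / [8]
Final shape: (4, 2, 2, 1).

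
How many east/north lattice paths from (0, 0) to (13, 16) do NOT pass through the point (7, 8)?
Number of paths = 48539610

Total paths from (0, 0) to (13, 16): C(29, 13) = 67863915. Paths through (7, 8): (paths (0, 0) → (7, 8)) × (paths (7, 8) → (13, 16)) = C(15, 7) · C(14, 6) = 6435 · 3003 = 19324305. Avoidance count = 67863915 − 19324305 = 48539610.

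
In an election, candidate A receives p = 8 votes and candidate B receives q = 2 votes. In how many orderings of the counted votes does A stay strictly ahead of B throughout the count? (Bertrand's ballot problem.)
Strict-lead orderings = 27

Total orderings of the 10 votes with 8 for A: C(10, 8) = 45. By the Bertrand ballot formula (Cycle Lemma / reflection principle), the number of orderings in which A is strictly ahead of B throughout is (p − q)/(p + q) · C(p + q, p) = (8 − 2)/(8 + 2) · 45 = 27.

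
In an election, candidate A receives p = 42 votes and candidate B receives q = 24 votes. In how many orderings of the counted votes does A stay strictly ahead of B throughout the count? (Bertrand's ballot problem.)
Strict-lead orderings = 170301657026428200

Total orderings of the 66 votes with 42 for A: C(66, 42) = 624439409096903400. By the Bertrand ballot formula (Cycle Lemma / reflection principle), the number of orderings in which A is strictly ahead of B throughout is (p − q)/(p + q) · C(p + q, p) = (42 − 24)/(42 + 24) · 624439409096903400 = 170301657026428200.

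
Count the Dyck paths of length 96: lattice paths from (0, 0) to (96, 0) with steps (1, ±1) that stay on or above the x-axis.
C_48 = 131327898242169365477991900

These Dyck paths are counted by the Catalan number C_n = (1/(n + 1)) · C(2n, n). For n = 48: C_48 = (1/49) · C(96, 48) = 6435067013866298908421603100/49 = 131327898242169365477991900.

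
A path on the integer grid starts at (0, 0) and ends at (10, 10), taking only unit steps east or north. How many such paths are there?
Number of paths = 184756

A monotone lattice path from (0, 0) to (10, 10) consists of 10 east steps and 10 north steps in some order, so it is determined by which 10 of the 20 steps are east. The count is C(20, 10) = 184756.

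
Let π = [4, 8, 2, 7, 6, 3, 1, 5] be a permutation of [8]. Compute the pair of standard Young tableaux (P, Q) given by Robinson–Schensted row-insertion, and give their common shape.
P = [1, 3, 5] / [2, 6] / [4] / [7] / [8];  Q = [1, 2, 8] / [3, 4] / [5] / [6] / [7];  common shape = (3, 2, 1, 1, 1)

Row-insert the values π_1, π_2, … into P one at a time, bumping the leftmost entry strictly greater than the inserted value down to the next row. The recording tableau Q records, in position (i, j), the step at which that cell was added to P.
  Insert 4 (step 1): P = [4];  Q = [1]
  Insert 8 (step 2): P = [4, 8];  Q = [1, 2]
  Insert 2 (step 3): P = [2, 8] / [4];  Q = [1, 2] / [3]
  Insert 7 (step 4): P = [2, 7] / [4, 8];  Q = [1, 2] / [3, 4]
  Insert 6 (step 5): P = [2, 6] / [4, 7] / [8];  Q = [1, 2] / [3, 4] / [5]
  Insert 3 (step 6): P = [2, 3] / [4, 6] / [7] / [8];  Q = [1, 2] / [3, 4] / [5] / [6]
  Insert 1 (step 7): P = [1, 3] / [2, 6] / [4] / [7] / [8];  Q = [1, 2] / [3, 4] / [5] / [6] / [7]
  Insert 5 (step 8): P = [1, 3, 5] / [2, 6] / [4] / [7] / [8];  Q = [1, 2, 8] / [3, 4] / [5] / [6] / [7]
Final shape: (3, 2, 1, 1, 1).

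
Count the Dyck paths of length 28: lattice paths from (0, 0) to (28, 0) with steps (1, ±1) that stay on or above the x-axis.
C_14 = 2674440

These Dyck paths are counted by the Catalan number C_n = (1/(n + 1)) · C(2n, n). For n = 14: C_14 = (1/15) · C(28, 14) = 40116600/15 = 2674440.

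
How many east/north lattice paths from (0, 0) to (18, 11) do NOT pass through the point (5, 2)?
Number of paths = 24151470

Total paths from (0, 0) to (18, 11): C(29, 18) = 34597290. Paths through (5, 2): (paths (0, 0) → (5, 2)) × (paths (5, 2) → (18, 11)) = C(7, 5) · C(22, 13) = 21 · 497420 = 10445820. Avoidance count = 34597290 − 10445820 = 24151470.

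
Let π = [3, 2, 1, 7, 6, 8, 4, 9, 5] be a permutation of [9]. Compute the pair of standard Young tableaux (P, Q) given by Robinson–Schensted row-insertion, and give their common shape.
P = [1, 4, 5, 9] / [2, 6, 8] / [3, 7];  Q = [1, 4, 6, 8] / [2, 5, 9] / [3, 7];  common shape = (4, 3, 2)

Row-insert the values π_1, π_2, … into P one at a time, bumping the leftmost entry strictly greater than the inserted value down to the next row. The recording tableau Q records, in position (i, j), the step at which that cell was added to P.
  Insert 3 (step 1): P = [3];  Q = [1]
  Insert 2 (step 2): P = [2] / [3];  Q = [1] / [2]
  Insert 1 (step 3): P = [1] / [2] / [3];  Q = [1] / [2] / [3]
  Insert 7 (step 4): P = [1, 7] / [2] / [3];  Q = [1, 4] / [2] / [3]
  Insert 6 (step 5): P = [1, 6] / [2, 7] / [3];  Q = [1, 4] / [2, 5] / [3]
  Insert 8 (step 6): P = [1, 6, 8] / [2, 7] / [3];  Q = [1, 4, 6] / [2, 5] / [3]
  Insert 4 (step 7): P = [1, 4, 8] / [2, 6] / [3, 7];  Q = [1, 4, 6] / [2, 5] / [3, 7]
  Insert 9 (step 8): P = [1, 4, 8, 9] / [2, 6] / [3, 7];  Q = [1, 4, 6, 8] / [2, 5] / [3, 7]
  Insert 5 (step 9): P = [1, 4, 5, 9] / [2, 6, 8] / [3, 7];  Q = [1, 4, 6, 8] / [2, 5, 9] / [3, 7]
Final shape: (4, 3, 2).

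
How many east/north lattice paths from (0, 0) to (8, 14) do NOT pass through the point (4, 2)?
Number of paths = 292470

Total paths from (0, 0) to (8, 14): C(22, 8) = 319770. Paths through (4, 2): (paths (0, 0) → (4, 2)) × (paths (4, 2) → (8, 14)) = C(6, 4) · C(16, 4) = 15 · 1820 = 27300. Avoidance count = 319770 − 27300 = 292470.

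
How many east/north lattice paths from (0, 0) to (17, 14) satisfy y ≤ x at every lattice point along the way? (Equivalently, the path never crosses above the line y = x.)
Number of paths = 58929450

By the reflection principle (André's argument), the number of monotone paths to (17, 14) with n ≤ m that never go above y = x is C(31, 17) − C(31, 18) = 265182525 − 206253075 = 58929450.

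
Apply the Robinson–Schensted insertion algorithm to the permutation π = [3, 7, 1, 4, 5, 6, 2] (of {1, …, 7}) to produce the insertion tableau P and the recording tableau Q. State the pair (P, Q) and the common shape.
P = [1, 2, 5, 6] / [3, 4] / [7];  Q = [1, 2, 5, 6] / [3, 4] / [7];  common shape = (4, 2, 1)

Row-insert the values π_1, π_2, … into P one at a time, bumping the leftmost entry strictly greater than the inserted value down to the next row. The recording tableau Q records, in position (i, j), the step at which that cell was added to P.
  Insert 3 (step 1): P = [3];  Q = [1]
  Insert 7 (step 2): P = [3, 7];  Q = [1, 2]
  Insert 1 (step 3): P = [1, 7] / [3];  Q = [1, 2] / [3]
  Insert 4 (step 4): P = [1, 4] / [3, 7];  Q = [1, 2] / [3, 4]
  Insert 5 (step 5): P = [1, 4, 5] / [3, 7];  Q = [1, 2, 5] / [3, 4]
  Insert 6 (step 6): P = [1, 4, 5, 6] / [3, 7];  Q = [1, 2, 5, 6] / [3, 4]
  Insert 2 (step 7): P = [1, 2, 5, 6] / [3, 4] / [7];  Q = [1, 2, 5, 6] / [3, 4] / [7]
Final shape: (4, 2, 1).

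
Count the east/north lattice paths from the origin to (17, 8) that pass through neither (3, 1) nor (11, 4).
Number of paths = 468405

Inclusion–exclusion. Total paths: C(25, 17) = 1081575. Through P₁: C(4, 3)·C(21, 14) = 465120. Through P₂: C(15, 11)·C(10, 6) = 286650. Since P₁ is strictly southwest of P₂, a monotone path through both must visit P₁ then P₂; paths through both = C(4, 3)·C(11, 8)·C(10, 6) = 138600. Avoid both = 1081575 − 465120 − 286650 + 138600 = 468405.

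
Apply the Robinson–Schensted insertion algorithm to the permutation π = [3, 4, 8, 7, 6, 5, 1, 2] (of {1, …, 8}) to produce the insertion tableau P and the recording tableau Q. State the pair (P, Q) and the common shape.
P = [1, 2, 5] / [3, 4] / [6] / [7] / [8];  Q = [1, 2, 3] / [4, 8] / [5] / [6] / [7];  common shape = (3, 2, 1, 1, 1)

Row-insert the values π_1, π_2, … into P one at a time, bumping the leftmost entry strictly greater than the inserted value down to the next row. The recording tableau Q records, in position (i, j), the step at which that cell was added to P.
  Insert 3 (step 1): P = [3];  Q = [1]
  Insert 4 (step 2): P = [3, 4];  Q = [1, 2]
  Insert 8 (step 3): P = [3, 4, 8];  Q = [1, 2, 3]
  Insert 7 (step 4): P = [3, 4, 7] / [8];  Q = [1, 2, 3] / [4]
  Insert 6 (step 5): P = [3, 4, 6] / [7] / [8];  Q = [1, 2, 3] / [4] / [5]
  Insert 5 (step 6): P = [3, 4, 5] / [6] / [7] / [8];  Q = [1, 2, 3] / [4] / [5] / [6]
  Insert 1 (step 7): P = [1, 4, 5] / [3] / [6] / [7] / [8];  Q = [1, 2, 3] / [4] / [5] / [6] / [7]
  Insert 2 (step 8): P = [1, 2, 5] / [3, 4] / [6] / [7] / [8];  Q = [1, 2, 3] / [4, 8] / [5] / [6] / [7]
Final shape: (3, 2, 1, 1, 1).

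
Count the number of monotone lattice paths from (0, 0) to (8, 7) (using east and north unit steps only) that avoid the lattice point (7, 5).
Number of paths = 4059

Total paths from (0, 0) to (8, 7): C(15, 8) = 6435. Paths through (7, 5): (paths (0, 0) → (7, 5)) × (paths (7, 5) → (8, 7)) = C(12, 7) · C(3, 1) = 792 · 3 = 2376. Avoidance count = 6435 − 2376 = 4059.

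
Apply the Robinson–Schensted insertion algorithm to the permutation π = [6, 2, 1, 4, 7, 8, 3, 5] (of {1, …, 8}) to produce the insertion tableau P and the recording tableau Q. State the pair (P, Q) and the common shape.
P = [1, 3, 5, 8] / [2, 4, 7] / [6];  Q = [1, 4, 5, 6] / [2, 7, 8] / [3];  common shape = (4, 3, 1)

Row-insert the values π_1, π_2, … into P one at a time, bumping the leftmost entry strictly greater than the inserted value down to the next row. The recording tableau Q records, in position (i, j), the step at which that cell was added to P.
  Insert 6 (step 1): P = [6];  Q = [1]
  Insert 2 (step 2): P = [2] / [6];  Q = [1] / [2]
  Insert 1 (step 3): P = [1] / [2] / [6];  Q = [1] / [2] / [3]
  Insert 4 (step 4): P = [1, 4] / [2] / [6];  Q = [1, 4] / [2] / [3]
  Insert 7 (step 5): P = [1, 4, 7] / [2] / [6];  Q = [1, 4, 5] / [2] / [3]
  Insert 8 (step 6): P = [1, 4, 7, 8] / [2] / [6];  Q = [1, 4, 5, 6] / [2] / [3]
  Insert 3 (step 7): P = [1, 3, 7, 8] / [2, 4] / [6];  Q = [1, 4, 5, 6] / [2, 7] / [3]
  Insert 5 (step 8): P = [1, 3, 5, 8] / [2, 4, 7] / [6];  Q = [1, 4, 5, 6] / [2, 7, 8] / [3]
Final shape: (4, 3, 1).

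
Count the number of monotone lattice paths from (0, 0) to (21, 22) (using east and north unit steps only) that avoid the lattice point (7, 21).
Number of paths = 1052031721260

Total paths from (0, 0) to (21, 22): C(43, 21) = 1052049481860. Paths through (7, 21): (paths (0, 0) → (7, 21)) × (paths (7, 21) → (21, 22)) = C(28, 7) · C(15, 14) = 1184040 · 15 = 17760600. Avoidance count = 1052049481860 − 17760600 = 1052031721260.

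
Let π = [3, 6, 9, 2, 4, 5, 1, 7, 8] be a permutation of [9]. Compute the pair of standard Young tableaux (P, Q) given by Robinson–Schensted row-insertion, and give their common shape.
P = [1, 4, 5, 7, 8] / [2, 6, 9] / [3];  Q = [1, 2, 3, 8, 9] / [4, 5, 6] / [7];  common shape = (5, 3, 1)

Row-insert the values π_1, π_2, … into P one at a time, bumping the leftmost entry strictly greater than the inserted value down to the next row. The recording tableau Q records, in position (i, j), the step at which that cell was added to P.
  Insert 3 (step 1): P = [3];  Q = [1]
  Insert 6 (step 2): P = [3, 6];  Q = [1, 2]
  Insert 9 (step 3): P = [3, 6, 9];  Q = [1, 2, 3]
  Insert 2 (step 4): P = [2, 6, 9] / [3];  Q = [1, 2, 3] / [4]
  Insert 4 (step 5): P = [2, 4, 9] / [3, 6];  Q = [1, 2, 3] / [4, 5]
  Insert 5 (step 6): P = [2, 4, 5] / [3, 6, 9];  Q = [1, 2, 3] / [4, 5, 6]
  Insert 1 (step 7): P = [1, 4, 5] / [2, 6, 9] / [3];  Q = [1, 2, 3] / [4, 5, 6] / [7]
  Insert 7 (step 8): P = [1, 4, 5, 7] / [2, 6, 9] / [3];  Q = [1, 2, 3, 8] / [4, 5, 6] / [7]
  Insert 8 (step 9): P = [1, 4, 5, 7, 8] / [2, 6, 9] / [3];  Q = [1, 2, 3, 8, 9] / [4, 5, 6] / [7]
Final shape: (5, 3, 1).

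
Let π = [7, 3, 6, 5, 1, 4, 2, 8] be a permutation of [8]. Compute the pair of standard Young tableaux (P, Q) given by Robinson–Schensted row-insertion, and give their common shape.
P = [1, 2, 8] / [3, 4] / [5] / [6] / [7];  Q = [1, 3, 8] / [2, 6] / [4] / [5] / [7];  common shape = (3, 2, 1, 1, 1)

Row-insert the values π_1, π_2, … into P one at a time, bumping the leftmost entry strictly greater than the inserted value down to the next row. The recording tableau Q records, in position (i, j), the step at which that cell was added to P.
  Insert 7 (step 1): P = [7];  Q = [1]
  Insert 3 (step 2): P = [3] / [7];  Q = [1] / [2]
  Insert 6 (step 3): P = [3, 6] / [7];  Q = [1, 3] / [2]
  Insert 5 (step 4): P = [3, 5] / [6] / [7];  Q = [1, 3] / [2] / [4]
  Insert 1 (step 5): P = [1, 5] / [3] / [6] / [7];  Q = [1, 3] / [2] / [4] / [5]
  Insert 4 (step 6): P = [1, 4] / [3, 5] / [6] / [7];  Q = [1, 3] / [2, 6] / [4] / [5]
  Insert 2 (step 7): P = [1, 2] / [3, 4] / [5] / [6] / [7];  Q = [1, 3] / [2, 6] / [4] / [5] / [7]
  Insert 8 (step 8): P = [1, 2, 8] / [3, 4] / [5] / [6] / [7];  Q = [1, 3, 8] / [2, 6] / [4] / [5] / [7]
Final shape: (3, 2, 1, 1, 1).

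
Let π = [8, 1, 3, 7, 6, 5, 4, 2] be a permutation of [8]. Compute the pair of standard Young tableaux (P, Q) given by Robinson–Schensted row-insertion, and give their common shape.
P = [1, 2, 4] / [3] / [5] / [6] / [7] / [8];  Q = [1, 3, 4] / [2] / [5] / [6] / [7] / [8];  common shape = (3, 1, 1, 1, 1, 1)

Row-insert the values π_1, π_2, … into P one at a time, bumping the leftmost entry strictly greater than the inserted value down to the next row. The recording tableau Q records, in position (i, j), the step at which that cell was added to P.
  Insert 8 (step 1): P = [8];  Q = [1]
  Insert 1 (step 2): P = [1] / [8];  Q = [1] / [2]
  Insert 3 (step 3): P = [1, 3] / [8];  Q = [1, 3] / [2]
  Insert 7 (step 4): P = [1, 3, 7] / [8];  Q = [1, 3, 4] / [2]
  Insert 6 (step 5): P = [1, 3, 6] / [7] / [8];  Q = [1, 3, 4] / [2] / [5]
  Insert 5 (step 6): P = [1, 3, 5] / [6] / [7] / [8];  Q = [1, 3, 4] / [2] / [5] / [6]
  Insert 4 (step 7): P = [1, 3, 4] / [5] / [6] / [7] / [8];  Q = [1, 3, 4] / [2] / [5] / [6] / [7]
  Insert 2 (step 8): P = [1, 2, 4] / [3] / [5] / [6] / [7] / [8];  Q = [1, 3, 4] / [2] / [5] / [6] / [7] / [8]
Final shape: (3, 1, 1, 1, 1, 1).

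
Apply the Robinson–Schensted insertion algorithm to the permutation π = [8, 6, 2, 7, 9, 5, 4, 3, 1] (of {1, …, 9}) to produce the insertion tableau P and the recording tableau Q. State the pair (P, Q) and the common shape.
P = [1, 3, 9] / [2, 7] / [4] / [5] / [6] / [8];  Q = [1, 4, 5] / [2, 6] / [3] / [7] / [8] / [9];  common shape = (3, 2, 1, 1, 1, 1)

Row-insert the values π_1, π_2, … into P one at a time, bumping the leftmost entry strictly greater than the inserted value down to the next row. The recording tableau Q records, in position (i, j), the step at which that cell was added to P.
  Insert 8 (step 1): P = [8];  Q = [1]
  Insert 6 (step 2): P = [6] / [8];  Q = [1] / [2]
  Insert 2 (step 3): P = [2] / [6] / [8];  Q = [1] / [2] / [3]
  Insert 7 (step 4): P = [2, 7] / [6] / [8];  Q = [1, 4] / [2] / [3]
  Insert 9 (step 5): P = [2, 7, 9] / [6] / [8];  Q = [1, 4, 5] / [2] / [3]
  Insert 5 (step 6): P = [2, 5, 9] / [6, 7] / [8];  Q = [1, 4, 5] / [2, 6] / [3]
  Insert 4 (step 7): P = [2, 4, 9] / [5, 7] / [6] / [8];  Q = [1, 4, 5] / [2, 6] / [3] / [7]
  Insert 3 (step 8): P = [2, 3, 9] / [4, 7] / [5] / [6] / [8];  Q = [1, 4, 5] / [2, 6] / [3] / [7] / [8]
  Insert 1 (step 9): P = [1, 3, 9] / [2, 7] / [4] / [5] / [6] / [8];  Q = [1, 4, 5] / [2, 6] / [3] / [7] / [8] / [9]
Final shape: (3, 2, 1, 1, 1, 1).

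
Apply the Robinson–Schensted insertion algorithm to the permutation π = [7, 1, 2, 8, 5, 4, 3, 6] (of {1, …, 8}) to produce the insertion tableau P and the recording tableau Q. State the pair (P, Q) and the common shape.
P = [1, 2, 3, 6] / [4, 8] / [5] / [7];  Q = [1, 3, 4, 8] / [2, 5] / [6] / [7];  common shape = (4, 2, 1, 1)

Row-insert the values π_1, π_2, … into P one at a time, bumping the leftmost entry strictly greater than the inserted value down to the next row. The recording tableau Q records, in position (i, j), the step at which that cell was added to P.
  Insert 7 (step 1): P = [7];  Q = [1]
  Insert 1 (step 2): P = [1] / [7];  Q = [1] / [2]
  Insert 2 (step 3): P = [1, 2] / [7];  Q = [1, 3] / [2]
  Insert 8 (step 4): P = [1, 2, 8] / [7];  Q = [1, 3, 4] / [2]
  Insert 5 (step 5): P = [1, 2, 5] / [7, 8];  Q = [1, 3, 4] / [2, 5]
  Insert 4 (step 6): P = [1, 2, 4] / [5, 8] / [7];  Q = [1, 3, 4] / [2, 5] / [6]
  Insert 3 (step 7): P = [1, 2, 3] / [4, 8] / [5] / [7];  Q = [1, 3, 4] / [2, 5] / [6] / [7]
  Insert 6 (step 8): P = [1, 2, 3, 6] / [4, 8] / [5] / [7];  Q = [1, 3, 4, 8] / [2, 5] / [6] / [7]
Final shape: (4, 2, 1, 1).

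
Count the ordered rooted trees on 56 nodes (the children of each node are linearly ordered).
C_55 = 1759414616608818870992479875972

These ordered rooted trees are counted by the Catalan number C_n = (1/(n + 1)) · C(2n, n). For n = 55: C_55 = (1/56) · C(110, 55) = 98527218530093856775578873054432/56 = 1759414616608818870992479875972.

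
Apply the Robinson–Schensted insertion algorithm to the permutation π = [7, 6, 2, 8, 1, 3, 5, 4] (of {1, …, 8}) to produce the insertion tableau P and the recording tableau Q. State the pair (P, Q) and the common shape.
P = [1, 3, 4] / [2, 5] / [6, 8] / [7];  Q = [1, 4, 7] / [2, 6] / [3, 8] / [5];  common shape = (3, 2, 2, 1)

Row-insert the values π_1, π_2, … into P one at a time, bumping the leftmost entry strictly greater than the inserted value down to the next row. The recording tableau Q records, in position (i, j), the step at which that cell was added to P.
  Insert 7 (step 1): P = [7];  Q = [1]
  Insert 6 (step 2): P = [6] / [7];  Q = [1] / [2]
  Insert 2 (step 3): P = [2] / [6] / [7];  Q = [1] / [2] / [3]
  Insert 8 (step 4): P = [2, 8] / [6] / [7];  Q = [1, 4] / [2] / [3]
  Insert 1 (step 5): P = [1, 8] / [2] / [6] / [7];  Q = [1, 4] / [2] / [3] / [5]
  Insert 3 (step 6): P = [1, 3] / [2, 8] / [6] / [7];  Q = [1, 4] / [2, 6] / [3] / [5]
  Insert 5 (step 7): P = [1, 3, 5] / [2, 8] / [6] / [7];  Q = [1, 4, 7] / [2, 6] / [3] / [5]
  Insert 4 (step 8): P = [1, 3, 4] / [2, 5] / [6, 8] / [7];  Q = [1, 4, 7] / [2, 6] / [3, 8] / [5]
Final shape: (3, 2, 2, 1).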